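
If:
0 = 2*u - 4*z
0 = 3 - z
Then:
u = 6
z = 3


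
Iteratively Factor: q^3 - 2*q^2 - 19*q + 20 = (q - 1)*(q^2 - q - 20) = (q - 5)*(q - 1)*(q + 4)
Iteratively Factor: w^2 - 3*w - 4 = (w + 1)*(w - 4)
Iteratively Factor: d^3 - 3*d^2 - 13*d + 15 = (d + 3)*(d^2 - 6*d + 5) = (d - 5)*(d + 3)*(d - 1)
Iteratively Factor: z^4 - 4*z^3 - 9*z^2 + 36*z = (z)*(z^3 - 4*z^2 - 9*z + 36) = z*(z - 3)*(z^2 - z - 12) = z*(z - 3)*(z + 3)*(z - 4)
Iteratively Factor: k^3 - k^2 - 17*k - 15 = (k - 5)*(k^2 + 4*k + 3) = (k - 5)*(k + 3)*(k + 1)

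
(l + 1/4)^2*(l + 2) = l^3 + 5*l^2/2 + 17*l/16 + 1/8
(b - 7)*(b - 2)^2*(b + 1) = b^4 - 10*b^3 + 21*b^2 + 4*b - 28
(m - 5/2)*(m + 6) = m^2 + 7*m/2 - 15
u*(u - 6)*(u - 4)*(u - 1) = u^4 - 11*u^3 + 34*u^2 - 24*u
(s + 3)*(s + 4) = s^2 + 7*s + 12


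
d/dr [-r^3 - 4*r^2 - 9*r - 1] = -3*r^2 - 8*r - 9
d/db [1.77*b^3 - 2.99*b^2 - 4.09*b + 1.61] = 5.31*b^2 - 5.98*b - 4.09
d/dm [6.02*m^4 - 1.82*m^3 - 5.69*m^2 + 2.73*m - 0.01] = 24.08*m^3 - 5.46*m^2 - 11.38*m + 2.73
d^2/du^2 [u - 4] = 0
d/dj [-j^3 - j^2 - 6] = j*(-3*j - 2)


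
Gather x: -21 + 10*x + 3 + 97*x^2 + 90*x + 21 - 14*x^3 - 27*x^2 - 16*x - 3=-14*x^3 + 70*x^2 + 84*x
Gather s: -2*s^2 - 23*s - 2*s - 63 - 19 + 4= -2*s^2 - 25*s - 78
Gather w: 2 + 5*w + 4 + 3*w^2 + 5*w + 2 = 3*w^2 + 10*w + 8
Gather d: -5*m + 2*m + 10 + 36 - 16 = 30 - 3*m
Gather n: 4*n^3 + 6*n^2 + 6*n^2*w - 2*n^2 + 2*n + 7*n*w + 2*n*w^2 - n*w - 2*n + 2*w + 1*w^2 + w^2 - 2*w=4*n^3 + n^2*(6*w + 4) + n*(2*w^2 + 6*w) + 2*w^2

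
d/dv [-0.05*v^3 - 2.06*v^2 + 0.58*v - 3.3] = -0.15*v^2 - 4.12*v + 0.58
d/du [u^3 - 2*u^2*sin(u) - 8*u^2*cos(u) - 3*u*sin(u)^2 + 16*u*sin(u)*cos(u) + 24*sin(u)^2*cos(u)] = 8*u^2*sin(u) - 2*u^2*cos(u) + 3*u^2 - 4*u*sin(u) - 3*u*sin(2*u) - 16*u*cos(u) + 16*u*cos(2*u) - 6*sin(u) + 8*sin(2*u) + 18*sin(3*u) + 3*cos(2*u)/2 - 3/2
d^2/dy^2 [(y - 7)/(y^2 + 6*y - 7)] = 2*((1 - 3*y)*(y^2 + 6*y - 7) + 4*(y - 7)*(y + 3)^2)/(y^2 + 6*y - 7)^3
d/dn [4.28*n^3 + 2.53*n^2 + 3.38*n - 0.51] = 12.84*n^2 + 5.06*n + 3.38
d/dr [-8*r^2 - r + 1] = -16*r - 1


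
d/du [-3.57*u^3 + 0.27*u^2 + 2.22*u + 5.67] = -10.71*u^2 + 0.54*u + 2.22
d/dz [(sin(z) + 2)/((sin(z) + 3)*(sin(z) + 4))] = (-4*sin(z) + cos(z)^2 - 3)*cos(z)/((sin(z) + 3)^2*(sin(z) + 4)^2)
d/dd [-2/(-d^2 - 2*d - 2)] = 4*(-d - 1)/(d^2 + 2*d + 2)^2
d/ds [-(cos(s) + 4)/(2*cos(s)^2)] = -(cos(s) + 8)*sin(s)/(2*cos(s)^3)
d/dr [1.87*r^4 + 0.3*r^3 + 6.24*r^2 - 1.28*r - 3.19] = 7.48*r^3 + 0.9*r^2 + 12.48*r - 1.28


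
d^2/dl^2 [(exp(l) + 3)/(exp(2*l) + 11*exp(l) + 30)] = (exp(4*l) + exp(3*l) - 81*exp(2*l) - 327*exp(l) - 90)*exp(l)/(exp(6*l) + 33*exp(5*l) + 453*exp(4*l) + 3311*exp(3*l) + 13590*exp(2*l) + 29700*exp(l) + 27000)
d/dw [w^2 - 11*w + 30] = 2*w - 11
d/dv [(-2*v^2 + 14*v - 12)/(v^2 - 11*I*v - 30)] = (v^2*(-14 + 22*I) + 144*v - 420 - 132*I)/(v^4 - 22*I*v^3 - 181*v^2 + 660*I*v + 900)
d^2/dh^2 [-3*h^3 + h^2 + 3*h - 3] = 2 - 18*h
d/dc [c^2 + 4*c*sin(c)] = 4*c*cos(c) + 2*c + 4*sin(c)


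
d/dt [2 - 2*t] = -2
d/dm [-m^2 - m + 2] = -2*m - 1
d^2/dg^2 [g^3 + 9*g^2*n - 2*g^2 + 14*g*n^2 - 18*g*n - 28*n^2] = 6*g + 18*n - 4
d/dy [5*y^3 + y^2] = y*(15*y + 2)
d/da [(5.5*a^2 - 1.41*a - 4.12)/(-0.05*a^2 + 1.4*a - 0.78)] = (7.6295*a^2 - 8.992*a + 6.8678)/(0.0025*a^4 - 0.14*a^3 + 2.038*a^2 - 2.184*a + 0.6084)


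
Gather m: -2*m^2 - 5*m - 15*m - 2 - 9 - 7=-2*m^2 - 20*m - 18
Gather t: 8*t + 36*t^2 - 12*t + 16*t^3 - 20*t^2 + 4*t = 16*t^3 + 16*t^2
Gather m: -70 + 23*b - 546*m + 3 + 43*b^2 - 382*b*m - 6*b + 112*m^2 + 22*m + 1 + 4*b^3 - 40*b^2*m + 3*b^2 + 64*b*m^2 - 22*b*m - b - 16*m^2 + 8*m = 4*b^3 + 46*b^2 + 16*b + m^2*(64*b + 96) + m*(-40*b^2 - 404*b - 516) - 66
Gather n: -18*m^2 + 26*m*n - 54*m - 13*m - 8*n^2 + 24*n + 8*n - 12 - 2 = -18*m^2 - 67*m - 8*n^2 + n*(26*m + 32) - 14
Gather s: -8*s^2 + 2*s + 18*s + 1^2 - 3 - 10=-8*s^2 + 20*s - 12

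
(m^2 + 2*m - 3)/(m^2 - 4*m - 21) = (m - 1)/(m - 7)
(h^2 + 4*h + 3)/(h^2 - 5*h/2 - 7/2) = 2*(h + 3)/(2*h - 7)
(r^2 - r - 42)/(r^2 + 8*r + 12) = (r - 7)/(r + 2)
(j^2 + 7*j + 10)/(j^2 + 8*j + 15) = (j + 2)/(j + 3)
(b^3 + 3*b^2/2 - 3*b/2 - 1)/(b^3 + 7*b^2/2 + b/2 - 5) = (2*b + 1)/(2*b + 5)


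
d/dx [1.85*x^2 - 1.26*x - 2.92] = 3.7*x - 1.26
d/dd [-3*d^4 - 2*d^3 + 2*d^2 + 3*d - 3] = -12*d^3 - 6*d^2 + 4*d + 3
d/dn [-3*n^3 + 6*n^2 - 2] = 3*n*(4 - 3*n)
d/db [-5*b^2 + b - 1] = 1 - 10*b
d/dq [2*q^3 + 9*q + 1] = 6*q^2 + 9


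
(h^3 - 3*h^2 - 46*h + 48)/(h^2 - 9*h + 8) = h + 6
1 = 1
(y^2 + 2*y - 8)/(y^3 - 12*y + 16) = 1/(y - 2)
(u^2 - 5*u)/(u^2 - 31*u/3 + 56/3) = 3*u*(u - 5)/(3*u^2 - 31*u + 56)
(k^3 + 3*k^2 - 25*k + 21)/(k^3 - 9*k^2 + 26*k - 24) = (k^2 + 6*k - 7)/(k^2 - 6*k + 8)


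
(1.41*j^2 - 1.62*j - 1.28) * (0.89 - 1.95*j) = -2.7495*j^3 + 4.4139*j^2 + 1.0542*j - 1.1392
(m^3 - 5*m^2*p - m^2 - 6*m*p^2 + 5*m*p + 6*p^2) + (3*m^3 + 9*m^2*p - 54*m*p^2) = 4*m^3 + 4*m^2*p - m^2 - 60*m*p^2 + 5*m*p + 6*p^2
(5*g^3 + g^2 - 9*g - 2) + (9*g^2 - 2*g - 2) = 5*g^3 + 10*g^2 - 11*g - 4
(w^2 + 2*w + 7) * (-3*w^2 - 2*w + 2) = -3*w^4 - 8*w^3 - 23*w^2 - 10*w + 14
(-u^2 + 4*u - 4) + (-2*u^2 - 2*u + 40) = -3*u^2 + 2*u + 36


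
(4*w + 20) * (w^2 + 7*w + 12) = 4*w^3 + 48*w^2 + 188*w + 240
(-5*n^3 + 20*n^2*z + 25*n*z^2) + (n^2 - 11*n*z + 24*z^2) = -5*n^3 + 20*n^2*z + n^2 + 25*n*z^2 - 11*n*z + 24*z^2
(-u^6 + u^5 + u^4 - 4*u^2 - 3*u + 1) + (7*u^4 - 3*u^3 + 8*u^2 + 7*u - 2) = -u^6 + u^5 + 8*u^4 - 3*u^3 + 4*u^2 + 4*u - 1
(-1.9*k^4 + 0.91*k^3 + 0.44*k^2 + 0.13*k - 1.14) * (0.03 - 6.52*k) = 12.388*k^5 - 5.9902*k^4 - 2.8415*k^3 - 0.8344*k^2 + 7.4367*k - 0.0342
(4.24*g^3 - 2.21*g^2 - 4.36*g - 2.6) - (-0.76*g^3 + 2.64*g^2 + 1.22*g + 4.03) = 5.0*g^3 - 4.85*g^2 - 5.58*g - 6.63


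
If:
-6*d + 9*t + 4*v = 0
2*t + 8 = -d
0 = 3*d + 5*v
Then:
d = -120/43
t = -112/43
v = 72/43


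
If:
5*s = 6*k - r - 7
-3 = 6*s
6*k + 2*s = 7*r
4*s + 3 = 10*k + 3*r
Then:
No Solution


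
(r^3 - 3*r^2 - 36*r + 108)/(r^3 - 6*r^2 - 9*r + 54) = (r + 6)/(r + 3)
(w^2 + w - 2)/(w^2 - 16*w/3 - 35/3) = 3*(-w^2 - w + 2)/(-3*w^2 + 16*w + 35)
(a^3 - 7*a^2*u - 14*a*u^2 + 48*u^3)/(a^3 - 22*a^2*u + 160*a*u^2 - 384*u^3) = (a^2 + a*u - 6*u^2)/(a^2 - 14*a*u + 48*u^2)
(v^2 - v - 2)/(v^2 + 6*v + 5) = (v - 2)/(v + 5)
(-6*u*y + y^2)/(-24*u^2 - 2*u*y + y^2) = y/(4*u + y)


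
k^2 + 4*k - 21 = (k - 3)*(k + 7)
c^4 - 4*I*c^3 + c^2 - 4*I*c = c*(c - 4*I)*(c - I)*(c + I)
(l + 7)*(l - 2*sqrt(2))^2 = l^3 - 4*sqrt(2)*l^2 + 7*l^2 - 28*sqrt(2)*l + 8*l + 56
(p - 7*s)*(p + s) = p^2 - 6*p*s - 7*s^2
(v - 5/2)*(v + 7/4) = v^2 - 3*v/4 - 35/8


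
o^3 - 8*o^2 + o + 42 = (o - 7)*(o - 3)*(o + 2)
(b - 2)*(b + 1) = b^2 - b - 2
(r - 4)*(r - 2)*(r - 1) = r^3 - 7*r^2 + 14*r - 8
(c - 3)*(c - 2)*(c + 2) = c^3 - 3*c^2 - 4*c + 12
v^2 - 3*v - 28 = (v - 7)*(v + 4)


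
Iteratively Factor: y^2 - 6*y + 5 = (y - 5)*(y - 1)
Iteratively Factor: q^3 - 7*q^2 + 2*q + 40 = (q + 2)*(q^2 - 9*q + 20) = (q - 5)*(q + 2)*(q - 4)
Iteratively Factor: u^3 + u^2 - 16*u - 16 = (u - 4)*(u^2 + 5*u + 4) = (u - 4)*(u + 4)*(u + 1)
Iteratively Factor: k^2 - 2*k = (k - 2)*(k)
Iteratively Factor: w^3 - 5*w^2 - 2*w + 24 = (w - 3)*(w^2 - 2*w - 8) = (w - 4)*(w - 3)*(w + 2)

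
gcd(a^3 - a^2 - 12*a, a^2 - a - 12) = a^2 - a - 12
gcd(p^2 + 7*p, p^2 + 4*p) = p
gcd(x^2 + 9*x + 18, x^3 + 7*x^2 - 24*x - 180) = x + 6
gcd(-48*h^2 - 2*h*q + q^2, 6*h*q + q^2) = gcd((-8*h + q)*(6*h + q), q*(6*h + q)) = 6*h + q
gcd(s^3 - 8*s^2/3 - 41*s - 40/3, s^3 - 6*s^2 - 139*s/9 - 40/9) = s^2 - 23*s/3 - 8/3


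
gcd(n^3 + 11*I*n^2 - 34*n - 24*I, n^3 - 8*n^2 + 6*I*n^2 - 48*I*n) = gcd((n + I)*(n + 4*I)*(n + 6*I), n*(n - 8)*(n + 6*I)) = n + 6*I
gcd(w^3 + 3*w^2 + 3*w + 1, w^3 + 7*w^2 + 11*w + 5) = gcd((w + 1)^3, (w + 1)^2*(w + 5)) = w^2 + 2*w + 1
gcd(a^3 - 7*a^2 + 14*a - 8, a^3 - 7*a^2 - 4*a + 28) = a - 2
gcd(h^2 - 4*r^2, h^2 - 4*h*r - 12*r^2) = h + 2*r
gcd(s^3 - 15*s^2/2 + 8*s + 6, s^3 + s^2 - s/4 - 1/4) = s + 1/2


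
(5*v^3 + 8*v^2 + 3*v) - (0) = 5*v^3 + 8*v^2 + 3*v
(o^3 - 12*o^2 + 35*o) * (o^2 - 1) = o^5 - 12*o^4 + 34*o^3 + 12*o^2 - 35*o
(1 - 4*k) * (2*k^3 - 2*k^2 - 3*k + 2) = -8*k^4 + 10*k^3 + 10*k^2 - 11*k + 2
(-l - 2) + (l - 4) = -6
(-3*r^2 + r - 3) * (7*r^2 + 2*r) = -21*r^4 + r^3 - 19*r^2 - 6*r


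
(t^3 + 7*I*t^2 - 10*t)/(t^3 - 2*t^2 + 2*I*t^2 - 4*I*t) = (t + 5*I)/(t - 2)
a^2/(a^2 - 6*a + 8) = a^2/(a^2 - 6*a + 8)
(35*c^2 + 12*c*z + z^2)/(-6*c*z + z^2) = (35*c^2 + 12*c*z + z^2)/(z*(-6*c + z))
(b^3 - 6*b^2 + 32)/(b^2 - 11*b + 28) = (b^2 - 2*b - 8)/(b - 7)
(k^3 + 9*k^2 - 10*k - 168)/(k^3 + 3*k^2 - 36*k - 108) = (k^2 + 3*k - 28)/(k^2 - 3*k - 18)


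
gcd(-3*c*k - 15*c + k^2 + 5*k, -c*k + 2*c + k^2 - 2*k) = 1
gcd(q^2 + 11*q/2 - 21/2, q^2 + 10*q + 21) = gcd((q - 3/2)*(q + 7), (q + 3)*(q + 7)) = q + 7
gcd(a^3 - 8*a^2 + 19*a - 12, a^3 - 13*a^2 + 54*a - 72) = a^2 - 7*a + 12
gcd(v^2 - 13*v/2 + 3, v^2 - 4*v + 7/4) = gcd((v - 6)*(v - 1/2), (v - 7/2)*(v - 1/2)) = v - 1/2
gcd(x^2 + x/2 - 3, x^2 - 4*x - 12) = x + 2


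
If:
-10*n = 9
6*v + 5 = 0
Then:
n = -9/10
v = -5/6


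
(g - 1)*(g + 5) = g^2 + 4*g - 5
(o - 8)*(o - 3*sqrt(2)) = o^2 - 8*o - 3*sqrt(2)*o + 24*sqrt(2)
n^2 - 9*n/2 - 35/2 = (n - 7)*(n + 5/2)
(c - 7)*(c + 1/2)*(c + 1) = c^3 - 11*c^2/2 - 10*c - 7/2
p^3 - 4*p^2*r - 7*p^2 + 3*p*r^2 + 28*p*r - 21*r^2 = (p - 7)*(p - 3*r)*(p - r)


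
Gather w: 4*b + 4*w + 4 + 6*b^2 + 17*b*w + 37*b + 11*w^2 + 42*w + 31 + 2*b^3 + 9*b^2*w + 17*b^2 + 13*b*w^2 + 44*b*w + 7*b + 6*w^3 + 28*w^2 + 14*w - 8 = 2*b^3 + 23*b^2 + 48*b + 6*w^3 + w^2*(13*b + 39) + w*(9*b^2 + 61*b + 60) + 27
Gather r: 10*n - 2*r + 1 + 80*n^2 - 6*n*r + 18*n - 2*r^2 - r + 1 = 80*n^2 + 28*n - 2*r^2 + r*(-6*n - 3) + 2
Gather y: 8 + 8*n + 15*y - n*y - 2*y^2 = 8*n - 2*y^2 + y*(15 - n) + 8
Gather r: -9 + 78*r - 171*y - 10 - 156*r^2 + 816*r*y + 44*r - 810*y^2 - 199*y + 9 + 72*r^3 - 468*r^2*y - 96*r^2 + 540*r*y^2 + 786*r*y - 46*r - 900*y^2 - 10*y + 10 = 72*r^3 + r^2*(-468*y - 252) + r*(540*y^2 + 1602*y + 76) - 1710*y^2 - 380*y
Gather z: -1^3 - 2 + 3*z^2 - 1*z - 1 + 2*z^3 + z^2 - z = 2*z^3 + 4*z^2 - 2*z - 4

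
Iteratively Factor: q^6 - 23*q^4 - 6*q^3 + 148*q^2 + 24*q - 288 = (q + 3)*(q^5 - 3*q^4 - 14*q^3 + 36*q^2 + 40*q - 96) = (q - 4)*(q + 3)*(q^4 + q^3 - 10*q^2 - 4*q + 24) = (q - 4)*(q - 2)*(q + 3)*(q^3 + 3*q^2 - 4*q - 12) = (q - 4)*(q - 2)*(q + 3)^2*(q^2 - 4) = (q - 4)*(q - 2)*(q + 2)*(q + 3)^2*(q - 2)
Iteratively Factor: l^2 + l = (l)*(l + 1)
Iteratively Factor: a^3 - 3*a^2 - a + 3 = (a - 1)*(a^2 - 2*a - 3) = (a - 1)*(a + 1)*(a - 3)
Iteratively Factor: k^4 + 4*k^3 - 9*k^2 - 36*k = (k)*(k^3 + 4*k^2 - 9*k - 36) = k*(k + 4)*(k^2 - 9) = k*(k + 3)*(k + 4)*(k - 3)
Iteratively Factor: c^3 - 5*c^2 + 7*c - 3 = (c - 3)*(c^2 - 2*c + 1) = (c - 3)*(c - 1)*(c - 1)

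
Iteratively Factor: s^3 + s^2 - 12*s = (s)*(s^2 + s - 12) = s*(s + 4)*(s - 3)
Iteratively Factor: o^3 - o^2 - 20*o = (o - 5)*(o^2 + 4*o) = o*(o - 5)*(o + 4)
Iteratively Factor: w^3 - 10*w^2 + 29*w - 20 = (w - 4)*(w^2 - 6*w + 5) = (w - 4)*(w - 1)*(w - 5)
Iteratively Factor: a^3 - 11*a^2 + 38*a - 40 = (a - 5)*(a^2 - 6*a + 8) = (a - 5)*(a - 4)*(a - 2)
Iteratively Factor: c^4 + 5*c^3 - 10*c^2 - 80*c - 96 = (c - 4)*(c^3 + 9*c^2 + 26*c + 24) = (c - 4)*(c + 4)*(c^2 + 5*c + 6) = (c - 4)*(c + 2)*(c + 4)*(c + 3)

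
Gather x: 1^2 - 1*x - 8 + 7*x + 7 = 6*x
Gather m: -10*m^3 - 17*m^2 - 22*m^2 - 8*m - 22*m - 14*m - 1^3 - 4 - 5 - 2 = -10*m^3 - 39*m^2 - 44*m - 12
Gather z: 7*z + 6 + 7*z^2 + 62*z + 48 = 7*z^2 + 69*z + 54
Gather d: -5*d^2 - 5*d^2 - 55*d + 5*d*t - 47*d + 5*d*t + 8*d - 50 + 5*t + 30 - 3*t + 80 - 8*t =-10*d^2 + d*(10*t - 94) - 6*t + 60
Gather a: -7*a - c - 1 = -7*a - c - 1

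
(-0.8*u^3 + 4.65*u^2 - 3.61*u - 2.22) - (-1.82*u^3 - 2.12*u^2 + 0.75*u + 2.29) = 1.02*u^3 + 6.77*u^2 - 4.36*u - 4.51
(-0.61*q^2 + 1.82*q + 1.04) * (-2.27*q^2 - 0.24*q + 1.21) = 1.3847*q^4 - 3.985*q^3 - 3.5357*q^2 + 1.9526*q + 1.2584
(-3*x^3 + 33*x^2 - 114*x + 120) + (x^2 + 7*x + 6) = -3*x^3 + 34*x^2 - 107*x + 126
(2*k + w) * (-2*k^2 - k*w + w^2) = -4*k^3 - 4*k^2*w + k*w^2 + w^3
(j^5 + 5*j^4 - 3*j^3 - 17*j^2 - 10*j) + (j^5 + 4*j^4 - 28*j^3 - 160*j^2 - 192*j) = 2*j^5 + 9*j^4 - 31*j^3 - 177*j^2 - 202*j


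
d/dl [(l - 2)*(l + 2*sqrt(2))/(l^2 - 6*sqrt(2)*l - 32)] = 2*(-(l - 2)*(l - 3*sqrt(2))*(l + 2*sqrt(2)) + (-l - sqrt(2) + 1)*(-l^2 + 6*sqrt(2)*l + 32))/(-l^2 + 6*sqrt(2)*l + 32)^2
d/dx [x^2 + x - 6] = 2*x + 1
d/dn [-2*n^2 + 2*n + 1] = 2 - 4*n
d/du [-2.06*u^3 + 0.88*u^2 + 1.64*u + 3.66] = -6.18*u^2 + 1.76*u + 1.64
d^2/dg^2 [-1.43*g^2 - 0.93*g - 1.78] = -2.86000000000000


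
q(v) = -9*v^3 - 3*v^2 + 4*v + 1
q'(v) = -27*v^2 - 6*v + 4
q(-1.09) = 4.73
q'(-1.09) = -21.54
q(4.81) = -1050.73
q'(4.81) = -649.53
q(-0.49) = -0.62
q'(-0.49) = 0.46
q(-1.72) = 31.04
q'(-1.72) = -65.56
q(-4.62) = 805.99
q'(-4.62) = -544.58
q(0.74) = -1.33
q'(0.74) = -15.23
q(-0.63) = -0.46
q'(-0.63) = -2.94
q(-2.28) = 82.96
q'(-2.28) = -122.68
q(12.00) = -15935.00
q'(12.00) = -3956.00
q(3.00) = -257.00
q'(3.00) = -257.00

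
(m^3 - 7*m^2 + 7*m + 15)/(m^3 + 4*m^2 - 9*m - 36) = (m^2 - 4*m - 5)/(m^2 + 7*m + 12)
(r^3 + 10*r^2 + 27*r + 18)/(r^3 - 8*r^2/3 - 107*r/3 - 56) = 3*(r^2 + 7*r + 6)/(3*r^2 - 17*r - 56)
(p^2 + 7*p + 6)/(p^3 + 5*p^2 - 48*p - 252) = (p + 1)/(p^2 - p - 42)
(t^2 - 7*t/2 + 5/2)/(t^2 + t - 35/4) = 2*(t - 1)/(2*t + 7)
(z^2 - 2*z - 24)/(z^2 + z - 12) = (z - 6)/(z - 3)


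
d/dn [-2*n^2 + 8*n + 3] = 8 - 4*n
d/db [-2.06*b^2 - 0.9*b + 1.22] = -4.12*b - 0.9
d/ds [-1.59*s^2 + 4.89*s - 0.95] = 4.89 - 3.18*s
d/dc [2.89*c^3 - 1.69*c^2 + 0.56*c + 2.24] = 8.67*c^2 - 3.38*c + 0.56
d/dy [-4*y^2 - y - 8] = -8*y - 1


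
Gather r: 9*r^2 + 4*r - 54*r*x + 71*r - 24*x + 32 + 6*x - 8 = 9*r^2 + r*(75 - 54*x) - 18*x + 24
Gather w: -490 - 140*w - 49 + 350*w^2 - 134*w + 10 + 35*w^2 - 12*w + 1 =385*w^2 - 286*w - 528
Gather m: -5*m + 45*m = 40*m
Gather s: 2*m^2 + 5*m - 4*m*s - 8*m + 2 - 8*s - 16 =2*m^2 - 3*m + s*(-4*m - 8) - 14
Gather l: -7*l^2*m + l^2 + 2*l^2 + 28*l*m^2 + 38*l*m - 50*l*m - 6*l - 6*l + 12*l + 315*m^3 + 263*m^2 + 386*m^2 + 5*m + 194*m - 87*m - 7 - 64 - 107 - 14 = l^2*(3 - 7*m) + l*(28*m^2 - 12*m) + 315*m^3 + 649*m^2 + 112*m - 192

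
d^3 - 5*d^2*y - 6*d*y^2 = d*(d - 6*y)*(d + y)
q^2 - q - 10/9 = (q - 5/3)*(q + 2/3)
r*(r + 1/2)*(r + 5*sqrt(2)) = r^3 + r^2/2 + 5*sqrt(2)*r^2 + 5*sqrt(2)*r/2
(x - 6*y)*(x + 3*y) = x^2 - 3*x*y - 18*y^2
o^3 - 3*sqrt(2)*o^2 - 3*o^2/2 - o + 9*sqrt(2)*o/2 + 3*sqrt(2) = (o - 2)*(o + 1/2)*(o - 3*sqrt(2))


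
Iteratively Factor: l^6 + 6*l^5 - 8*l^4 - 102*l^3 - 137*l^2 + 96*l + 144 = (l + 1)*(l^5 + 5*l^4 - 13*l^3 - 89*l^2 - 48*l + 144) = (l - 4)*(l + 1)*(l^4 + 9*l^3 + 23*l^2 + 3*l - 36) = (l - 4)*(l - 1)*(l + 1)*(l^3 + 10*l^2 + 33*l + 36) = (l - 4)*(l - 1)*(l + 1)*(l + 4)*(l^2 + 6*l + 9) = (l - 4)*(l - 1)*(l + 1)*(l + 3)*(l + 4)*(l + 3)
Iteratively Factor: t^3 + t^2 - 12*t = (t + 4)*(t^2 - 3*t) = (t - 3)*(t + 4)*(t)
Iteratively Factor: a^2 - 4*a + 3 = (a - 1)*(a - 3)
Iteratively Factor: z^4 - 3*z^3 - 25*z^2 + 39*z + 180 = (z - 5)*(z^3 + 2*z^2 - 15*z - 36) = (z - 5)*(z + 3)*(z^2 - z - 12) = (z - 5)*(z + 3)^2*(z - 4)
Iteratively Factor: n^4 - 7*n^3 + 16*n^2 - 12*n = (n - 2)*(n^3 - 5*n^2 + 6*n) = n*(n - 2)*(n^2 - 5*n + 6) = n*(n - 2)^2*(n - 3)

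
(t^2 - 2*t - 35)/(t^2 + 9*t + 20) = (t - 7)/(t + 4)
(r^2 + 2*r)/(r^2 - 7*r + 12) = r*(r + 2)/(r^2 - 7*r + 12)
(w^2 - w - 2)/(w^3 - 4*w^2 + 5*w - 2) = (w + 1)/(w^2 - 2*w + 1)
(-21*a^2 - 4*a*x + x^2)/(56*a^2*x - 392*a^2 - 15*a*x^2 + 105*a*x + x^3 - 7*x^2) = (3*a + x)/(-8*a*x + 56*a + x^2 - 7*x)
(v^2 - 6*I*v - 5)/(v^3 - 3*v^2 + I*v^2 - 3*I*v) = (v^2 - 6*I*v - 5)/(v*(v^2 + v*(-3 + I) - 3*I))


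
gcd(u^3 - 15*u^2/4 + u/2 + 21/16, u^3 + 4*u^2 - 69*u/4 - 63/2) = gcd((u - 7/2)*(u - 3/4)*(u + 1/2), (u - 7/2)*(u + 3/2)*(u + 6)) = u - 7/2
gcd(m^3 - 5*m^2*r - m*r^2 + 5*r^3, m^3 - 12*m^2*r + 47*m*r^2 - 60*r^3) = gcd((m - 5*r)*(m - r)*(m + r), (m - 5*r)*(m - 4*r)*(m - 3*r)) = -m + 5*r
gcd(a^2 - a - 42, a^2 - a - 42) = a^2 - a - 42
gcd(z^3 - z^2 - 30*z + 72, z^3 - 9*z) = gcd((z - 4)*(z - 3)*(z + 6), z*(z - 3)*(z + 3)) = z - 3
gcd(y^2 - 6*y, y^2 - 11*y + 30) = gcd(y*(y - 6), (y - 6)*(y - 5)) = y - 6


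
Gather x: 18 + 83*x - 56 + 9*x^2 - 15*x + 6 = 9*x^2 + 68*x - 32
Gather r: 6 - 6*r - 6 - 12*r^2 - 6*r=-12*r^2 - 12*r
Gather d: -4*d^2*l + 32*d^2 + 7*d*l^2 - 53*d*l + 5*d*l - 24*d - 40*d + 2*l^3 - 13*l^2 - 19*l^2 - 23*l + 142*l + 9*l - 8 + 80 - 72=d^2*(32 - 4*l) + d*(7*l^2 - 48*l - 64) + 2*l^3 - 32*l^2 + 128*l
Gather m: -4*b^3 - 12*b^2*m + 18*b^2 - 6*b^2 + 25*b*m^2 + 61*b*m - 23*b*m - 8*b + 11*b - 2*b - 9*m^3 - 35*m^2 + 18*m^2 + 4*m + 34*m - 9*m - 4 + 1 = -4*b^3 + 12*b^2 + b - 9*m^3 + m^2*(25*b - 17) + m*(-12*b^2 + 38*b + 29) - 3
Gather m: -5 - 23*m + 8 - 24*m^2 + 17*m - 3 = -24*m^2 - 6*m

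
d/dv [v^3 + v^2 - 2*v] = 3*v^2 + 2*v - 2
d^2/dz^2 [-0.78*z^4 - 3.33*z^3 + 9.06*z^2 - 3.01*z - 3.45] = -9.36*z^2 - 19.98*z + 18.12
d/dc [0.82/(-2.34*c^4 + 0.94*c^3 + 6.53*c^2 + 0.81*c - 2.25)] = (7.6752*c^3 - 2.3124*c^2 - 10.7092*c - 0.6642)/(-2.34*c^4 + 0.94*c^3 + 6.53*c^2 + 0.81*c - 2.25)^2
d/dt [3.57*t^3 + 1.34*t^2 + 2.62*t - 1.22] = 10.71*t^2 + 2.68*t + 2.62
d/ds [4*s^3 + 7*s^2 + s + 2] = 12*s^2 + 14*s + 1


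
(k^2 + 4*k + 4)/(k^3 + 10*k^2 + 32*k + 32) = (k + 2)/(k^2 + 8*k + 16)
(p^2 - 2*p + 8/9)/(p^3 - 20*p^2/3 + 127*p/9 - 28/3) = (3*p - 2)/(3*p^2 - 16*p + 21)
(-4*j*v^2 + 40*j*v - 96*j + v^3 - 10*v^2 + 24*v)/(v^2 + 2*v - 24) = (-4*j*v + 24*j + v^2 - 6*v)/(v + 6)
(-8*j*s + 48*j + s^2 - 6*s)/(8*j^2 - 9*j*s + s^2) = (s - 6)/(-j + s)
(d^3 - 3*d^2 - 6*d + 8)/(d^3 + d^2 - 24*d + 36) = (d^3 - 3*d^2 - 6*d + 8)/(d^3 + d^2 - 24*d + 36)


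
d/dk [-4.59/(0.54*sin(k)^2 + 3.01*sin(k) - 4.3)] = (4.9572*sin(k) + 13.8159)*cos(k)/(0.54*sin(k)^2 + 3.01*sin(k) - 4.3)^2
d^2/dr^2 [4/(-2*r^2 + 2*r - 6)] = 4*(r^2 - r - (2*r - 1)^2 + 3)/(r^2 - r + 3)^3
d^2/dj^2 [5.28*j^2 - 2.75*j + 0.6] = 10.5600000000000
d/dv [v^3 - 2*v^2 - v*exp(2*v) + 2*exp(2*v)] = 3*v^2 - 2*v*exp(2*v) - 4*v + 3*exp(2*v)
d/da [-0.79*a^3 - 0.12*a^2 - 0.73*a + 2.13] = -2.37*a^2 - 0.24*a - 0.73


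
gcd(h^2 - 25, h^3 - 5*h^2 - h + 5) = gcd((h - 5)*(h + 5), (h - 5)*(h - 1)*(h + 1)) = h - 5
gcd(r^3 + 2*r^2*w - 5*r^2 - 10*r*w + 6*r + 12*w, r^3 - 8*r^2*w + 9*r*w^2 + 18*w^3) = 1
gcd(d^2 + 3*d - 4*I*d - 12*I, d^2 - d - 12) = d + 3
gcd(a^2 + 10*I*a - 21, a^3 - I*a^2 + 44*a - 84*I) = a + 7*I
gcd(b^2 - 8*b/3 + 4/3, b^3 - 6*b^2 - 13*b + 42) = b - 2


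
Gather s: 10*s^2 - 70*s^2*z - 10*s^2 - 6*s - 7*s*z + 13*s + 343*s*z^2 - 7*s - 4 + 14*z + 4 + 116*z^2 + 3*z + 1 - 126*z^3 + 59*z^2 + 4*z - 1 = -70*s^2*z + s*(343*z^2 - 7*z) - 126*z^3 + 175*z^2 + 21*z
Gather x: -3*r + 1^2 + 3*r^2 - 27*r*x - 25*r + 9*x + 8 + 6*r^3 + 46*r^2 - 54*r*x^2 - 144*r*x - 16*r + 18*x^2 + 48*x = 6*r^3 + 49*r^2 - 44*r + x^2*(18 - 54*r) + x*(57 - 171*r) + 9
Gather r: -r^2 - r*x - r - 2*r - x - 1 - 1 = -r^2 + r*(-x - 3) - x - 2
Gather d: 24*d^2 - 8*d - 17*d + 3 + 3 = 24*d^2 - 25*d + 6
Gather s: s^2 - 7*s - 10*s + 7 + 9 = s^2 - 17*s + 16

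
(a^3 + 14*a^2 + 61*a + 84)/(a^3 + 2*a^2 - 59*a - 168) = (a + 4)/(a - 8)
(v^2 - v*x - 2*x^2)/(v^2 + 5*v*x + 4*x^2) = (v - 2*x)/(v + 4*x)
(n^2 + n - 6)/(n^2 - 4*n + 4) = (n + 3)/(n - 2)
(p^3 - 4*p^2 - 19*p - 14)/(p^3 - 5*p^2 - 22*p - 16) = (p - 7)/(p - 8)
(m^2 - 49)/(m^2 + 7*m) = (m - 7)/m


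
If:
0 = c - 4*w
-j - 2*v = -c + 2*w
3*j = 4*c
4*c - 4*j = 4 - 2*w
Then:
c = -24/5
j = -32/5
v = 2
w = -6/5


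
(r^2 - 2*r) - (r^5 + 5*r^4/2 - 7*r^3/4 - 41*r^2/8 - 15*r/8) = -r^5 - 5*r^4/2 + 7*r^3/4 + 49*r^2/8 - r/8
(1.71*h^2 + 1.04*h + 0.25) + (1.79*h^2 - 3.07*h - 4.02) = 3.5*h^2 - 2.03*h - 3.77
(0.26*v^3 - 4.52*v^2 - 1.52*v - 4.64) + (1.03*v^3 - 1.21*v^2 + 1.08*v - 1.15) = 1.29*v^3 - 5.73*v^2 - 0.44*v - 5.79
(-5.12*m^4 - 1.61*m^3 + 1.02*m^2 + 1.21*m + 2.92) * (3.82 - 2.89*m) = 14.7968*m^5 - 14.9055*m^4 - 9.098*m^3 + 0.3995*m^2 - 3.8166*m + 11.1544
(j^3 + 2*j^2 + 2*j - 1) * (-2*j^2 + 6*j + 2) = -2*j^5 + 2*j^4 + 10*j^3 + 18*j^2 - 2*j - 2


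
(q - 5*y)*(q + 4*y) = q^2 - q*y - 20*y^2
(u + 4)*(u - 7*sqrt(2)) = u^2 - 7*sqrt(2)*u + 4*u - 28*sqrt(2)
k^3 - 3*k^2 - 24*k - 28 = (k - 7)*(k + 2)^2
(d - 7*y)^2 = d^2 - 14*d*y + 49*y^2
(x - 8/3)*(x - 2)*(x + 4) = x^3 - 2*x^2/3 - 40*x/3 + 64/3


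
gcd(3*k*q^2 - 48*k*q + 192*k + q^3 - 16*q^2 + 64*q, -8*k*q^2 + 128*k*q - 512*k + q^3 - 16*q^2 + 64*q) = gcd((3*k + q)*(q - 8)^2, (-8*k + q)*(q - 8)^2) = q^2 - 16*q + 64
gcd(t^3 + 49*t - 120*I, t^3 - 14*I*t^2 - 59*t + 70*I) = t - 5*I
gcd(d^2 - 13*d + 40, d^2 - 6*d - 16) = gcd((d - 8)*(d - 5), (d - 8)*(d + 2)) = d - 8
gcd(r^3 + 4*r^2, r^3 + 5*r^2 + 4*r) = r^2 + 4*r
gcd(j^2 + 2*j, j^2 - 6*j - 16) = j + 2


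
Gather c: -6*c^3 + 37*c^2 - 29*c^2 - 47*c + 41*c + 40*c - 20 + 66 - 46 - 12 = -6*c^3 + 8*c^2 + 34*c - 12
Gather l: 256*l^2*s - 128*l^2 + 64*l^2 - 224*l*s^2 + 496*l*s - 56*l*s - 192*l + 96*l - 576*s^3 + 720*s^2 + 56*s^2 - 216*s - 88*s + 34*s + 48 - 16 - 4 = l^2*(256*s - 64) + l*(-224*s^2 + 440*s - 96) - 576*s^3 + 776*s^2 - 270*s + 28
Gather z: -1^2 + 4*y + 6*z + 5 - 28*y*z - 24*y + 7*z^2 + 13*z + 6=-20*y + 7*z^2 + z*(19 - 28*y) + 10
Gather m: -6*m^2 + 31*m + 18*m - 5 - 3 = -6*m^2 + 49*m - 8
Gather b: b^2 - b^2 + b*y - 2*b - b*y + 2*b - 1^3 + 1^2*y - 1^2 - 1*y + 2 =0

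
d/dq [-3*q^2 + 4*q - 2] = 4 - 6*q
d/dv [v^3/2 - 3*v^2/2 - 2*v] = 3*v^2/2 - 3*v - 2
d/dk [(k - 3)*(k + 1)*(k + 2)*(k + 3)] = 4*k^3 + 9*k^2 - 14*k - 27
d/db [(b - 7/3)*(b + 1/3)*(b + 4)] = 3*b^2 + 4*b - 79/9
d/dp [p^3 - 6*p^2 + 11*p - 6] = 3*p^2 - 12*p + 11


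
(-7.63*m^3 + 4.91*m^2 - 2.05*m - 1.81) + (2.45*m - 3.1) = -7.63*m^3 + 4.91*m^2 + 0.4*m - 4.91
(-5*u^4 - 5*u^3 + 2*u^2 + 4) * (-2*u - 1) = 10*u^5 + 15*u^4 + u^3 - 2*u^2 - 8*u - 4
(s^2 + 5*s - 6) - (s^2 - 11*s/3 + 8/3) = 26*s/3 - 26/3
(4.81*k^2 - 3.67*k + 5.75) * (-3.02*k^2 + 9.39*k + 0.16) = -14.5262*k^4 + 56.2493*k^3 - 51.0567*k^2 + 53.4053*k + 0.92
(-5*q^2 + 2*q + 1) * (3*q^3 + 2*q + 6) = -15*q^5 + 6*q^4 - 7*q^3 - 26*q^2 + 14*q + 6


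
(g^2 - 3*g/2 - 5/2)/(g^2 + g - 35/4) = 2*(g + 1)/(2*g + 7)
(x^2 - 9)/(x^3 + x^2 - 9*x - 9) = 1/(x + 1)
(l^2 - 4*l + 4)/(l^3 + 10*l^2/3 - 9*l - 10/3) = 3*(l - 2)/(3*l^2 + 16*l + 5)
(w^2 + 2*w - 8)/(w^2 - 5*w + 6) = (w + 4)/(w - 3)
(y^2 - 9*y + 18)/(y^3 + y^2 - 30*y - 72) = (y - 3)/(y^2 + 7*y + 12)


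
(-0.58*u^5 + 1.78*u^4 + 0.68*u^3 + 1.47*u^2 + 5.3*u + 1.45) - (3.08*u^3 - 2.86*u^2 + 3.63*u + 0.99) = -0.58*u^5 + 1.78*u^4 - 2.4*u^3 + 4.33*u^2 + 1.67*u + 0.46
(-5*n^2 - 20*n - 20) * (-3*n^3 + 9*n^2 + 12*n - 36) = 15*n^5 + 15*n^4 - 180*n^3 - 240*n^2 + 480*n + 720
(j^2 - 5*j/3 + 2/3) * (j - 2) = j^3 - 11*j^2/3 + 4*j - 4/3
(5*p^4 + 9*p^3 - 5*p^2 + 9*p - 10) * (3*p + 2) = 15*p^5 + 37*p^4 + 3*p^3 + 17*p^2 - 12*p - 20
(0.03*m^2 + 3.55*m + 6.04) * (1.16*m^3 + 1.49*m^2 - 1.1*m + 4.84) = 0.0348*m^5 + 4.1627*m^4 + 12.2629*m^3 + 5.2398*m^2 + 10.538*m + 29.2336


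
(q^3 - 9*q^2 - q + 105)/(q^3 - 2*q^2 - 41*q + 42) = (q^2 - 2*q - 15)/(q^2 + 5*q - 6)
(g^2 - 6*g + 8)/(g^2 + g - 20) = (g - 2)/(g + 5)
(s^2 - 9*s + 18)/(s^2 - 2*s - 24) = (s - 3)/(s + 4)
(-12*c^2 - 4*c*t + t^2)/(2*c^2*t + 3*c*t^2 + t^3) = (-6*c + t)/(t*(c + t))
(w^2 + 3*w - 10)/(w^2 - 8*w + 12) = (w + 5)/(w - 6)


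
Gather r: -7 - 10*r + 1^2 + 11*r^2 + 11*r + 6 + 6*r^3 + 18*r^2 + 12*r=6*r^3 + 29*r^2 + 13*r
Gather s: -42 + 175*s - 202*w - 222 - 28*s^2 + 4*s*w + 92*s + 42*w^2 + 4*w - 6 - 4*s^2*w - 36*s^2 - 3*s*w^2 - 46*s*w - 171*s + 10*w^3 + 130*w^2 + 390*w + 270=s^2*(-4*w - 64) + s*(-3*w^2 - 42*w + 96) + 10*w^3 + 172*w^2 + 192*w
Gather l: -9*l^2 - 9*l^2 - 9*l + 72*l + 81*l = -18*l^2 + 144*l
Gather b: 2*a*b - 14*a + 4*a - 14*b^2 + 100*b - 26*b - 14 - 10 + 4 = -10*a - 14*b^2 + b*(2*a + 74) - 20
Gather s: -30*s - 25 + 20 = -30*s - 5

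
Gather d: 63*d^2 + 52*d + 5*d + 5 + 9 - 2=63*d^2 + 57*d + 12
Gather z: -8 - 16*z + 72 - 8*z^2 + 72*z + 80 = -8*z^2 + 56*z + 144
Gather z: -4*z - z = -5*z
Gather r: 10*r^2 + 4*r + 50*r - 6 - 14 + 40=10*r^2 + 54*r + 20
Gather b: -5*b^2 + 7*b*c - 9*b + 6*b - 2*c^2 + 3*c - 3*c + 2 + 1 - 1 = -5*b^2 + b*(7*c - 3) - 2*c^2 + 2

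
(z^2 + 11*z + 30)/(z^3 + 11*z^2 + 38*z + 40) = (z + 6)/(z^2 + 6*z + 8)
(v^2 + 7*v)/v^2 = (v + 7)/v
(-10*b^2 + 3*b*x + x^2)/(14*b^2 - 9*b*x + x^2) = (5*b + x)/(-7*b + x)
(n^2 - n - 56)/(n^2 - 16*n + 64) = (n + 7)/(n - 8)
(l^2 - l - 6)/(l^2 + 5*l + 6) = (l - 3)/(l + 3)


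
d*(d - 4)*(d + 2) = d^3 - 2*d^2 - 8*d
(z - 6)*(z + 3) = z^2 - 3*z - 18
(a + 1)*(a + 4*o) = a^2 + 4*a*o + a + 4*o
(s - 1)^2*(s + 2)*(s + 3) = s^4 + 3*s^3 - 3*s^2 - 7*s + 6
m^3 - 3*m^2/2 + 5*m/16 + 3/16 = (m - 1)*(m - 3/4)*(m + 1/4)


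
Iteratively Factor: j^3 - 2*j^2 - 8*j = (j + 2)*(j^2 - 4*j) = (j - 4)*(j + 2)*(j)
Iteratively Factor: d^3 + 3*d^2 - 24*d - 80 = (d + 4)*(d^2 - d - 20) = (d + 4)^2*(d - 5)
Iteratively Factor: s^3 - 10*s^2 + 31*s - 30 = (s - 5)*(s^2 - 5*s + 6) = (s - 5)*(s - 2)*(s - 3)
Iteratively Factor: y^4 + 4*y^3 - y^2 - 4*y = (y + 4)*(y^3 - y) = (y - 1)*(y + 4)*(y^2 + y) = (y - 1)*(y + 1)*(y + 4)*(y)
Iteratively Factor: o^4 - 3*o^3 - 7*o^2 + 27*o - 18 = (o - 3)*(o^3 - 7*o + 6) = (o - 3)*(o + 3)*(o^2 - 3*o + 2) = (o - 3)*(o - 1)*(o + 3)*(o - 2)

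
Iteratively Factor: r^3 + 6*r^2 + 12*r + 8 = (r + 2)*(r^2 + 4*r + 4) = (r + 2)^2*(r + 2)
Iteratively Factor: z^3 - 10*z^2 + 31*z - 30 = (z - 5)*(z^2 - 5*z + 6) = (z - 5)*(z - 3)*(z - 2)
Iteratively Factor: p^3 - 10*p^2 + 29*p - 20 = (p - 1)*(p^2 - 9*p + 20) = (p - 4)*(p - 1)*(p - 5)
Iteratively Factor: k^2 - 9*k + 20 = (k - 4)*(k - 5)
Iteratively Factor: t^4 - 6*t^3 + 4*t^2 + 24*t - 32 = (t - 2)*(t^3 - 4*t^2 - 4*t + 16) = (t - 2)*(t + 2)*(t^2 - 6*t + 8) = (t - 2)^2*(t + 2)*(t - 4)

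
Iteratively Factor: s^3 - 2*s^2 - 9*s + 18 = (s + 3)*(s^2 - 5*s + 6) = (s - 2)*(s + 3)*(s - 3)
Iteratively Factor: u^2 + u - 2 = (u - 1)*(u + 2)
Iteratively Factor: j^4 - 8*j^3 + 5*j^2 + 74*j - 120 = (j - 2)*(j^3 - 6*j^2 - 7*j + 60) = (j - 4)*(j - 2)*(j^2 - 2*j - 15) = (j - 4)*(j - 2)*(j + 3)*(j - 5)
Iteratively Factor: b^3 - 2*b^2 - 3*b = (b - 3)*(b^2 + b) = (b - 3)*(b + 1)*(b)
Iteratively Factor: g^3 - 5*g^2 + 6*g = (g - 2)*(g^2 - 3*g) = g*(g - 2)*(g - 3)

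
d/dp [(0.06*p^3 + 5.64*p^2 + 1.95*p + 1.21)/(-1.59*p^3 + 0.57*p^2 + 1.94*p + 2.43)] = (9.0018*p^4 + 6.4338*p^3 + 16.0392*p^2 + 26.031*p + 2.3911)/(2.5281*p^6 - 1.8126*p^5 - 5.8443*p^4 - 5.5158*p^3 + 6.5338*p^2 + 9.4284*p + 5.9049)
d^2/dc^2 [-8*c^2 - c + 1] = -16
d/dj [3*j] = 3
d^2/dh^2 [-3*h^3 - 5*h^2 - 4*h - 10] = -18*h - 10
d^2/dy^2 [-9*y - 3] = 0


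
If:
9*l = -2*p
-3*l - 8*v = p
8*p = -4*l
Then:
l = 0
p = 0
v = 0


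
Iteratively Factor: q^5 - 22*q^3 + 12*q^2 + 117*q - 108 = (q + 3)*(q^4 - 3*q^3 - 13*q^2 + 51*q - 36) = (q - 3)*(q + 3)*(q^3 - 13*q + 12) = (q - 3)^2*(q + 3)*(q^2 + 3*q - 4) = (q - 3)^2*(q + 3)*(q + 4)*(q - 1)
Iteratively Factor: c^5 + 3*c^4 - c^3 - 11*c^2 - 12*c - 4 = (c + 1)*(c^4 + 2*c^3 - 3*c^2 - 8*c - 4) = (c + 1)^2*(c^3 + c^2 - 4*c - 4) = (c + 1)^3*(c^2 - 4) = (c - 2)*(c + 1)^3*(c + 2)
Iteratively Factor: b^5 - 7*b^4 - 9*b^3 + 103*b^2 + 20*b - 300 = (b + 2)*(b^4 - 9*b^3 + 9*b^2 + 85*b - 150) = (b + 2)*(b + 3)*(b^3 - 12*b^2 + 45*b - 50) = (b - 5)*(b + 2)*(b + 3)*(b^2 - 7*b + 10) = (b - 5)^2*(b + 2)*(b + 3)*(b - 2)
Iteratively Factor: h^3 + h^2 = (h)*(h^2 + h) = h^2*(h + 1)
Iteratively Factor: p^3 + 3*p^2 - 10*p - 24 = (p - 3)*(p^2 + 6*p + 8) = (p - 3)*(p + 4)*(p + 2)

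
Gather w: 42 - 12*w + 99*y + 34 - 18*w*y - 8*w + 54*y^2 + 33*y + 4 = w*(-18*y - 20) + 54*y^2 + 132*y + 80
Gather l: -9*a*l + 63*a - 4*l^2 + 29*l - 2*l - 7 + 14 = 63*a - 4*l^2 + l*(27 - 9*a) + 7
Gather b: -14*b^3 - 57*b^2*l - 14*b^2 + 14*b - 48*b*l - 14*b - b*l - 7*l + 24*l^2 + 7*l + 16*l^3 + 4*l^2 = -14*b^3 + b^2*(-57*l - 14) - 49*b*l + 16*l^3 + 28*l^2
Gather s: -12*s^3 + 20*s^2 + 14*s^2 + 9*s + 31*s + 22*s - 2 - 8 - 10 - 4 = -12*s^3 + 34*s^2 + 62*s - 24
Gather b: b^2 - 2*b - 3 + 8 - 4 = b^2 - 2*b + 1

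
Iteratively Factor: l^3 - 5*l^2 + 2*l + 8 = (l - 4)*(l^2 - l - 2) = (l - 4)*(l + 1)*(l - 2)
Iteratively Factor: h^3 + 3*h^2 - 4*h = (h + 4)*(h^2 - h) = (h - 1)*(h + 4)*(h)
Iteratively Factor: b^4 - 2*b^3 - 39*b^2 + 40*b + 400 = (b + 4)*(b^3 - 6*b^2 - 15*b + 100) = (b - 5)*(b + 4)*(b^2 - b - 20) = (b - 5)*(b + 4)^2*(b - 5)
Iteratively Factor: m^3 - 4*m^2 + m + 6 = (m + 1)*(m^2 - 5*m + 6) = (m - 2)*(m + 1)*(m - 3)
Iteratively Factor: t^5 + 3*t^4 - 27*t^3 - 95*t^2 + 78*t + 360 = (t - 5)*(t^4 + 8*t^3 + 13*t^2 - 30*t - 72) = (t - 5)*(t - 2)*(t^3 + 10*t^2 + 33*t + 36) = (t - 5)*(t - 2)*(t + 3)*(t^2 + 7*t + 12) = (t - 5)*(t - 2)*(t + 3)^2*(t + 4)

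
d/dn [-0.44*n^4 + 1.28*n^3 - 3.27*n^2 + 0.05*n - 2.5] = -1.76*n^3 + 3.84*n^2 - 6.54*n + 0.05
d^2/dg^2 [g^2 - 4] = 2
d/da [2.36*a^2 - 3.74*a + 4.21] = 4.72*a - 3.74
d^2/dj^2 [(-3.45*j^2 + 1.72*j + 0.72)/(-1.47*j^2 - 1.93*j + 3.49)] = (-27.009486*j^3 + 96.862122*j^2 - 65.200968*j + 48.120394)/(3.176523*j^6 + 12.511611*j^5 - 6.197814*j^4 - 52.219817*j^3 + 14.714538*j^2 + 70.522779*j - 42.508549)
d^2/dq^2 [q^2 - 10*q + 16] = 2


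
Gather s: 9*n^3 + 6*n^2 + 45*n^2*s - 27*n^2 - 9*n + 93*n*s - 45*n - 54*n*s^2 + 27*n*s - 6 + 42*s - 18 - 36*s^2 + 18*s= 9*n^3 - 21*n^2 - 54*n + s^2*(-54*n - 36) + s*(45*n^2 + 120*n + 60) - 24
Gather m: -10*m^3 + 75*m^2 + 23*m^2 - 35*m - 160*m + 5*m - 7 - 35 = -10*m^3 + 98*m^2 - 190*m - 42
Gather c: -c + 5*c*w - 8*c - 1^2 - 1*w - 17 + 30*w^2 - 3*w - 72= c*(5*w - 9) + 30*w^2 - 4*w - 90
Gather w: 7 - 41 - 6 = -40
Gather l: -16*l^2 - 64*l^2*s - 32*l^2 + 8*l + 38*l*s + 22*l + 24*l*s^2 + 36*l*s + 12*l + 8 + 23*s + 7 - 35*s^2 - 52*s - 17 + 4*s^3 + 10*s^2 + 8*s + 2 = l^2*(-64*s - 48) + l*(24*s^2 + 74*s + 42) + 4*s^3 - 25*s^2 - 21*s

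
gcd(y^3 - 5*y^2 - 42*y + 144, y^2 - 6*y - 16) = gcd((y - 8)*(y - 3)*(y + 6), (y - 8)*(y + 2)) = y - 8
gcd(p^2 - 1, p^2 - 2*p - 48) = 1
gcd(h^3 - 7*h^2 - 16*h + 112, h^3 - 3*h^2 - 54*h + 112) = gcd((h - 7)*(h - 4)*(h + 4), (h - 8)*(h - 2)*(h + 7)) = 1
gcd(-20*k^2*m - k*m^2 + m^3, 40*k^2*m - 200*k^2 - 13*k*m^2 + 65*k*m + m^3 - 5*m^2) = 5*k - m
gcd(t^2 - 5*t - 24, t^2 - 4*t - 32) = t - 8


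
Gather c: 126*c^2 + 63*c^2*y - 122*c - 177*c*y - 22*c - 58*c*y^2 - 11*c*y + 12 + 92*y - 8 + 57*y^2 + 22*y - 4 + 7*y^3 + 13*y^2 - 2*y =c^2*(63*y + 126) + c*(-58*y^2 - 188*y - 144) + 7*y^3 + 70*y^2 + 112*y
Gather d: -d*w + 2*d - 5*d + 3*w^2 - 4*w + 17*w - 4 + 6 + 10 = d*(-w - 3) + 3*w^2 + 13*w + 12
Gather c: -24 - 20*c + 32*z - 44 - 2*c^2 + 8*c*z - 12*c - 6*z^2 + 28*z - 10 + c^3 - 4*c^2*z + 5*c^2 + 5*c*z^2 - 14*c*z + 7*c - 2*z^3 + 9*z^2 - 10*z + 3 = c^3 + c^2*(3 - 4*z) + c*(5*z^2 - 6*z - 25) - 2*z^3 + 3*z^2 + 50*z - 75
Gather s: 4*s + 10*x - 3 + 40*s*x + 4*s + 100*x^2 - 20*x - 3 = s*(40*x + 8) + 100*x^2 - 10*x - 6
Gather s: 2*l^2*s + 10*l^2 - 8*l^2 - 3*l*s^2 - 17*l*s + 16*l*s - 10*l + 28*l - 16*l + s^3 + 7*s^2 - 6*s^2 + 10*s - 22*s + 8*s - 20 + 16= 2*l^2 + 2*l + s^3 + s^2*(1 - 3*l) + s*(2*l^2 - l - 4) - 4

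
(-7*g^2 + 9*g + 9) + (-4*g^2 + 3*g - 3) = -11*g^2 + 12*g + 6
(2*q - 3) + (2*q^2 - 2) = 2*q^2 + 2*q - 5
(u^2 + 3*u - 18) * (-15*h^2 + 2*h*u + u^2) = -15*h^2*u^2 - 45*h^2*u + 270*h^2 + 2*h*u^3 + 6*h*u^2 - 36*h*u + u^4 + 3*u^3 - 18*u^2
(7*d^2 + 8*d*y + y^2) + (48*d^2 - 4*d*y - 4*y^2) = 55*d^2 + 4*d*y - 3*y^2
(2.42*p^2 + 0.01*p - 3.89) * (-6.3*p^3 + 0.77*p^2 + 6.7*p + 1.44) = -15.246*p^5 + 1.8004*p^4 + 40.7287*p^3 + 0.5565*p^2 - 26.0486*p - 5.6016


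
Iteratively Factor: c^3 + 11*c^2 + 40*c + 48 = (c + 4)*(c^2 + 7*c + 12) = (c + 4)^2*(c + 3)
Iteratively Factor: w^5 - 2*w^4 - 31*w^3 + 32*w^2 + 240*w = (w + 3)*(w^4 - 5*w^3 - 16*w^2 + 80*w) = (w - 5)*(w + 3)*(w^3 - 16*w) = (w - 5)*(w - 4)*(w + 3)*(w^2 + 4*w) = (w - 5)*(w - 4)*(w + 3)*(w + 4)*(w)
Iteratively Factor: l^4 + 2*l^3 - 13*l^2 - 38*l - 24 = (l + 2)*(l^3 - 13*l - 12) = (l + 2)*(l + 3)*(l^2 - 3*l - 4) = (l - 4)*(l + 2)*(l + 3)*(l + 1)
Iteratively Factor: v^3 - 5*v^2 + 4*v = (v)*(v^2 - 5*v + 4) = v*(v - 4)*(v - 1)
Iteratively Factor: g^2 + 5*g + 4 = (g + 1)*(g + 4)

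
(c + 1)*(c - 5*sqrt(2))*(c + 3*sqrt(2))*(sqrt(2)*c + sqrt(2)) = sqrt(2)*c^4 - 4*c^3 + 2*sqrt(2)*c^3 - 29*sqrt(2)*c^2 - 8*c^2 - 60*sqrt(2)*c - 4*c - 30*sqrt(2)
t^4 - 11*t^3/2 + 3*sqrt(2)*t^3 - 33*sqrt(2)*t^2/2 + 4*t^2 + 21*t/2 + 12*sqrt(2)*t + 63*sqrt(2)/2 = (t - 7/2)*(t - 3)*(t + 1)*(t + 3*sqrt(2))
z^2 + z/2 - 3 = (z - 3/2)*(z + 2)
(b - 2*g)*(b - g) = b^2 - 3*b*g + 2*g^2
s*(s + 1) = s^2 + s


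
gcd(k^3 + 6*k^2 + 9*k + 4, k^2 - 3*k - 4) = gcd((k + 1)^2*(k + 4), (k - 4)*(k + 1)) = k + 1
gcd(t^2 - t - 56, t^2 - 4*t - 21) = 1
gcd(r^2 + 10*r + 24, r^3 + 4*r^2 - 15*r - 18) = r + 6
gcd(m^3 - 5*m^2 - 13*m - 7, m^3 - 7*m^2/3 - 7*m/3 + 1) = m + 1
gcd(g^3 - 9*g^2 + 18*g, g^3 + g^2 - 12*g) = g^2 - 3*g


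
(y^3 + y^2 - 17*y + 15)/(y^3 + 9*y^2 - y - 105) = (y - 1)/(y + 7)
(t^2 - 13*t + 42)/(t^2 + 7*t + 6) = (t^2 - 13*t + 42)/(t^2 + 7*t + 6)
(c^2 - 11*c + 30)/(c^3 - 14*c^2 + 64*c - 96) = (c - 5)/(c^2 - 8*c + 16)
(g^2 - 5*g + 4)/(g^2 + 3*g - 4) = (g - 4)/(g + 4)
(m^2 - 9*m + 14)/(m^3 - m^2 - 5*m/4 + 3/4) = 4*(m^2 - 9*m + 14)/(4*m^3 - 4*m^2 - 5*m + 3)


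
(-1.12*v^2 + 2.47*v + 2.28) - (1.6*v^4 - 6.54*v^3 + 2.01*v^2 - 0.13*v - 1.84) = -1.6*v^4 + 6.54*v^3 - 3.13*v^2 + 2.6*v + 4.12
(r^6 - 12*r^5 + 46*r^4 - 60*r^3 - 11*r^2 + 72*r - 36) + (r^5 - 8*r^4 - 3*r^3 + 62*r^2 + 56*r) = r^6 - 11*r^5 + 38*r^4 - 63*r^3 + 51*r^2 + 128*r - 36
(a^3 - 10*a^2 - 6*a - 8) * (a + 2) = a^4 - 8*a^3 - 26*a^2 - 20*a - 16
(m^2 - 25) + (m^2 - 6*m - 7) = 2*m^2 - 6*m - 32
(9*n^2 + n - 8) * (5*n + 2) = 45*n^3 + 23*n^2 - 38*n - 16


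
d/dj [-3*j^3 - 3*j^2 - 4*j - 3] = -9*j^2 - 6*j - 4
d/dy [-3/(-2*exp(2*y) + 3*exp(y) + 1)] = (9 - 12*exp(y))*exp(y)/(-2*exp(2*y) + 3*exp(y) + 1)^2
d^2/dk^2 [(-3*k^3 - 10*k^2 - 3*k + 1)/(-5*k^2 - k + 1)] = 2*(43*k^3 + 66*k^2 + 39*k + 7)/(125*k^6 + 75*k^5 - 60*k^4 - 29*k^3 + 12*k^2 + 3*k - 1)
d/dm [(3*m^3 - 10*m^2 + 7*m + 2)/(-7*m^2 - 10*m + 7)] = (-21*m^4 - 60*m^3 + 212*m^2 - 112*m + 69)/(49*m^4 + 140*m^3 + 2*m^2 - 140*m + 49)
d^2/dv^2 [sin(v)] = -sin(v)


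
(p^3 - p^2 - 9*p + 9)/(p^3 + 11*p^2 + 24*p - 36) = (p^2 - 9)/(p^2 + 12*p + 36)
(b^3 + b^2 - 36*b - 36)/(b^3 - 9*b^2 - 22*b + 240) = (b^2 + 7*b + 6)/(b^2 - 3*b - 40)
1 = 1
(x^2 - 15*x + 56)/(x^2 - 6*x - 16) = (x - 7)/(x + 2)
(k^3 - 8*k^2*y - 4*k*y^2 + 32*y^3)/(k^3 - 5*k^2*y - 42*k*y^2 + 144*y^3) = (-k^2 + 4*y^2)/(-k^2 - 3*k*y + 18*y^2)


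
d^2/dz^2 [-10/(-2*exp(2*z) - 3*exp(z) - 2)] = 10*(2*(4*exp(z) + 3)^2*exp(z) - (8*exp(z) + 3)*(2*exp(2*z) + 3*exp(z) + 2))*exp(z)/(2*exp(2*z) + 3*exp(z) + 2)^3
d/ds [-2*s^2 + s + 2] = 1 - 4*s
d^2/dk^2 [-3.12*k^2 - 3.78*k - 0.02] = -6.24000000000000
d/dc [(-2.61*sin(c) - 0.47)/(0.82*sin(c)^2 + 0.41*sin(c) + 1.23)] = 0.660982219578293*(2.1402*sin(c)^2 + 0.7708*sin(c) - 3.0176)*cos(c)/(0.666666666666667*sin(c)^2 + 0.333333333333333*sin(c) + 1.0)^2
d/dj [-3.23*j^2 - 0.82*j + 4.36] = -6.46*j - 0.82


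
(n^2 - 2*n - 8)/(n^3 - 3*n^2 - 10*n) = (n - 4)/(n*(n - 5))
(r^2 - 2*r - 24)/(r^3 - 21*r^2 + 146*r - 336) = (r + 4)/(r^2 - 15*r + 56)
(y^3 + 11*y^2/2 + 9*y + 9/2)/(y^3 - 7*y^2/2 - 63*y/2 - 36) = (y + 1)/(y - 8)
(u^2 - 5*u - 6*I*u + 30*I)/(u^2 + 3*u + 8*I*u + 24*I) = (u^2 - u*(5 + 6*I) + 30*I)/(u^2 + u*(3 + 8*I) + 24*I)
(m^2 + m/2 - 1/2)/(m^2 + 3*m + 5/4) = 2*(2*m^2 + m - 1)/(4*m^2 + 12*m + 5)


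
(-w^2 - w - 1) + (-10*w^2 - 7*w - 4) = -11*w^2 - 8*w - 5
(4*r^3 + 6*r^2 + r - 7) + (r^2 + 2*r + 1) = 4*r^3 + 7*r^2 + 3*r - 6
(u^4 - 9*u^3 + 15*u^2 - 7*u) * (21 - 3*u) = -3*u^5 + 48*u^4 - 234*u^3 + 336*u^2 - 147*u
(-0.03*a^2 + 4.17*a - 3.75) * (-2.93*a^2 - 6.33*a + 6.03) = 0.0879*a^4 - 12.0282*a^3 - 15.5895*a^2 + 48.8826*a - 22.6125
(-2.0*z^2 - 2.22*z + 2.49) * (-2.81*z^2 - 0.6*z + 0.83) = 5.62*z^4 + 7.4382*z^3 - 7.3249*z^2 - 3.3366*z + 2.0667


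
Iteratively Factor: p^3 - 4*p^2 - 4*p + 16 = (p + 2)*(p^2 - 6*p + 8) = (p - 2)*(p + 2)*(p - 4)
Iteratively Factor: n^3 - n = (n)*(n^2 - 1) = n*(n - 1)*(n + 1)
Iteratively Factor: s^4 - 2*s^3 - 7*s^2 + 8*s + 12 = (s - 3)*(s^3 + s^2 - 4*s - 4) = (s - 3)*(s + 2)*(s^2 - s - 2) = (s - 3)*(s + 1)*(s + 2)*(s - 2)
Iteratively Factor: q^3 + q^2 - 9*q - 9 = (q + 1)*(q^2 - 9) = (q + 1)*(q + 3)*(q - 3)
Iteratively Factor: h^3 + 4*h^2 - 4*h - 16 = (h - 2)*(h^2 + 6*h + 8) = (h - 2)*(h + 4)*(h + 2)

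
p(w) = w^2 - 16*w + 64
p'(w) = 2*w - 16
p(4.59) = 11.63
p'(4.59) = -6.82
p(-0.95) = 80.10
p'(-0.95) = -17.90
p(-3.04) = 121.88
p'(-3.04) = -22.08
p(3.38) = 21.34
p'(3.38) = -9.24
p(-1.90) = 98.01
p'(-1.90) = -19.80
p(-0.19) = 67.08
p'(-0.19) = -16.38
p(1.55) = 41.60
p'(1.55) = -12.90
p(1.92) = 36.97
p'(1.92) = -12.16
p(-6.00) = 196.00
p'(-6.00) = -28.00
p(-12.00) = 400.00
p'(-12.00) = -40.00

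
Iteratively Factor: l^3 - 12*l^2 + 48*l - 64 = (l - 4)*(l^2 - 8*l + 16) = (l - 4)^2*(l - 4)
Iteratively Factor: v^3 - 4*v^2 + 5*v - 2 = (v - 1)*(v^2 - 3*v + 2) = (v - 2)*(v - 1)*(v - 1)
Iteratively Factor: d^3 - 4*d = (d - 2)*(d^2 + 2*d) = d*(d - 2)*(d + 2)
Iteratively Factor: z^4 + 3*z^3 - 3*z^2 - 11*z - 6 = (z + 1)*(z^3 + 2*z^2 - 5*z - 6) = (z - 2)*(z + 1)*(z^2 + 4*z + 3) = (z - 2)*(z + 1)*(z + 3)*(z + 1)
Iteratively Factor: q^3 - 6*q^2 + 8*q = (q - 4)*(q^2 - 2*q) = q*(q - 4)*(q - 2)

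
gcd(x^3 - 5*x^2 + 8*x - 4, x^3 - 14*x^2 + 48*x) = 1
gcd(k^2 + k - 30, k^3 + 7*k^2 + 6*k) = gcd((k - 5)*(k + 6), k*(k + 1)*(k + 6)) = k + 6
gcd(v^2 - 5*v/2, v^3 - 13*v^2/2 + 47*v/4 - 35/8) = v - 5/2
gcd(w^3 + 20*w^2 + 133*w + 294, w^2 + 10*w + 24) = w + 6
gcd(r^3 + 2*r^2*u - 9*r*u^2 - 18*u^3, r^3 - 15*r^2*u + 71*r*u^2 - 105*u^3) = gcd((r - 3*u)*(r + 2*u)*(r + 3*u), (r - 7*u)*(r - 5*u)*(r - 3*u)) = r - 3*u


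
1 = 1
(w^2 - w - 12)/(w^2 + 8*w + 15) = (w - 4)/(w + 5)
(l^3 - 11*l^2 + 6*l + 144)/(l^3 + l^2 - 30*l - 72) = (l - 8)/(l + 4)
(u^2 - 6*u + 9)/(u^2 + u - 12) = (u - 3)/(u + 4)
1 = 1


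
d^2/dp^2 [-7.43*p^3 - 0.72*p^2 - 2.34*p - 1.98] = -44.58*p - 1.44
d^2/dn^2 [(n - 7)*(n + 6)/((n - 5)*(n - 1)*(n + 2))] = 2*(n^6 - 3*n^5 - 219*n^4 + 1223*n^3 - 954*n^2 - 2388*n - 3708)/(n^9 - 12*n^8 + 27*n^7 + 134*n^6 - 429*n^5 - 528*n^4 + 1637*n^3 + 270*n^2 - 2100*n + 1000)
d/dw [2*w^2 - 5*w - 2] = 4*w - 5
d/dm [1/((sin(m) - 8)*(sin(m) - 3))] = (11 - 2*sin(m))*cos(m)/((sin(m) - 8)^2*(sin(m) - 3)^2)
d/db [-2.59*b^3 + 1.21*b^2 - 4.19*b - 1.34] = -7.77*b^2 + 2.42*b - 4.19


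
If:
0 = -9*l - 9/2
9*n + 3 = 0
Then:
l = -1/2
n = -1/3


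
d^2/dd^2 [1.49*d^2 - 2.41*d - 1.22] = 2.98000000000000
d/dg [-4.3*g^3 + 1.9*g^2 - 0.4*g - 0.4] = -12.9*g^2 + 3.8*g - 0.4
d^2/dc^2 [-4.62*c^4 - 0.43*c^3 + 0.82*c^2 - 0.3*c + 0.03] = -55.44*c^2 - 2.58*c + 1.64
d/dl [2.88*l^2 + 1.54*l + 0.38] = 5.76*l + 1.54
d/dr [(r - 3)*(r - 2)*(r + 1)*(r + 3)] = 4*r^3 - 3*r^2 - 22*r + 9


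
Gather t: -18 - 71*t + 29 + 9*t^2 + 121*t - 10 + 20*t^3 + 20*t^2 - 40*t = 20*t^3 + 29*t^2 + 10*t + 1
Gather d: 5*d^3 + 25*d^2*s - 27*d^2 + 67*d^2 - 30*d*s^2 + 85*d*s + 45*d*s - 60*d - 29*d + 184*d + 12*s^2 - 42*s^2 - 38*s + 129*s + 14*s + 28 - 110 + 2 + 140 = 5*d^3 + d^2*(25*s + 40) + d*(-30*s^2 + 130*s + 95) - 30*s^2 + 105*s + 60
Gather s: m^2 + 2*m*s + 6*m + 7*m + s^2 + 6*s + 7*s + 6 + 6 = m^2 + 13*m + s^2 + s*(2*m + 13) + 12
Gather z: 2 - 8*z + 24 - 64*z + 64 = 90 - 72*z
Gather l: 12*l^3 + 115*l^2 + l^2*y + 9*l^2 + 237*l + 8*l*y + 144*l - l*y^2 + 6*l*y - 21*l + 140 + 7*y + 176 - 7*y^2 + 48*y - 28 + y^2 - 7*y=12*l^3 + l^2*(y + 124) + l*(-y^2 + 14*y + 360) - 6*y^2 + 48*y + 288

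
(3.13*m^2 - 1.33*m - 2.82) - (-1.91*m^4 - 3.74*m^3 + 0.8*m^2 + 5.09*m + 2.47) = 1.91*m^4 + 3.74*m^3 + 2.33*m^2 - 6.42*m - 5.29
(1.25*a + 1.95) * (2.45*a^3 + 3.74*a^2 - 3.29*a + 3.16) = 3.0625*a^4 + 9.4525*a^3 + 3.1805*a^2 - 2.4655*a + 6.162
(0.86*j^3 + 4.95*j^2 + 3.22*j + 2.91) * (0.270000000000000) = 0.2322*j^3 + 1.3365*j^2 + 0.8694*j + 0.7857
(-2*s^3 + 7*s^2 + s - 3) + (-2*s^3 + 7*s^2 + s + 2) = -4*s^3 + 14*s^2 + 2*s - 1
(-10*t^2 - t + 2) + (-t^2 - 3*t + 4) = -11*t^2 - 4*t + 6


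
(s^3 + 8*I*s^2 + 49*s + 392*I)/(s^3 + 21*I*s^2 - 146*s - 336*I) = (s - 7*I)/(s + 6*I)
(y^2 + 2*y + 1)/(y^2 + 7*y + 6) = (y + 1)/(y + 6)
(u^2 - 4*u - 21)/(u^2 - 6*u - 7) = (u + 3)/(u + 1)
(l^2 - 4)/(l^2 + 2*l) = (l - 2)/l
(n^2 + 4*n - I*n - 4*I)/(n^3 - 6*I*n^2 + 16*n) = (n^2 + n*(4 - I) - 4*I)/(n*(n^2 - 6*I*n + 16))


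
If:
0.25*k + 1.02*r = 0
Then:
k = -4.08*r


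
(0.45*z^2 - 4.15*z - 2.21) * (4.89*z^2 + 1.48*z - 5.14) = 2.2005*z^4 - 19.6275*z^3 - 19.2619*z^2 + 18.0602*z + 11.3594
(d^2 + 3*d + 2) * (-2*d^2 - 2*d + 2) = -2*d^4 - 8*d^3 - 8*d^2 + 2*d + 4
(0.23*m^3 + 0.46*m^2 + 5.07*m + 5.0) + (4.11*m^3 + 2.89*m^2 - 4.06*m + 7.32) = 4.34*m^3 + 3.35*m^2 + 1.01*m + 12.32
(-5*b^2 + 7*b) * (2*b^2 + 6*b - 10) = -10*b^4 - 16*b^3 + 92*b^2 - 70*b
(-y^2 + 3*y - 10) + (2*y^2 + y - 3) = y^2 + 4*y - 13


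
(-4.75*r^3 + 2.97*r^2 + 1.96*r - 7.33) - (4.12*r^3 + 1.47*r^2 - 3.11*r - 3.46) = -8.87*r^3 + 1.5*r^2 + 5.07*r - 3.87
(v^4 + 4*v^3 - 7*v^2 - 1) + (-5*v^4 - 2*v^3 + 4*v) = -4*v^4 + 2*v^3 - 7*v^2 + 4*v - 1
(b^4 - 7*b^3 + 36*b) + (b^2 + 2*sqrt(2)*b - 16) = b^4 - 7*b^3 + b^2 + 2*sqrt(2)*b + 36*b - 16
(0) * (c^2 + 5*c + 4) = 0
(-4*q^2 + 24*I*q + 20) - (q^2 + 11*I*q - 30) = -5*q^2 + 13*I*q + 50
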